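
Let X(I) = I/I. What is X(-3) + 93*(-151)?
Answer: -14042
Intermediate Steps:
X(I) = 1
X(-3) + 93*(-151) = 1 + 93*(-151) = 1 - 14043 = -14042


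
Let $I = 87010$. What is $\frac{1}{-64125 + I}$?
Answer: $\frac{1}{22885} \approx 4.3697 \cdot 10^{-5}$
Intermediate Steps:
$\frac{1}{-64125 + I} = \frac{1}{-64125 + 87010} = \frac{1}{22885}$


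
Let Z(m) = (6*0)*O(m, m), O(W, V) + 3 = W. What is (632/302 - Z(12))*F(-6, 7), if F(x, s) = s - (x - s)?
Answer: 6320/151 ≈ 41.854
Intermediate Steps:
O(W, V) = -3 + W
F(x, s) = -x + 2*s (F(x, s) = s + (s - x) = -x + 2*s)
Z(m) = 0 (Z(m) = (6*0)*(-3 + m) = 0*(-3 + m) = 0)
(632/302 - Z(12))*F(-6, 7) = (632/302 - 1*0)*(-1*(-6) + 2*7) = (632*(1/302) + 0)*(6 + 14) = (316/151 + 0)*20 = (316/151)*20 = 6320/151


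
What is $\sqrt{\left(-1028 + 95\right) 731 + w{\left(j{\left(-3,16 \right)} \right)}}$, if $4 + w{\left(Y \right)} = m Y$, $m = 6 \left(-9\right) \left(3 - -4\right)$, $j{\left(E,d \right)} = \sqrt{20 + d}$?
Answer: $i \sqrt{684295} \approx 827.22 i$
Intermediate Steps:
$m = -378$ ($m = - 54 \left(3 + 4\right) = \left(-54\right) 7 = -378$)
$w{\left(Y \right)} = -4 - 378 Y$
$\sqrt{\left(-1028 + 95\right) 731 + w{\left(j{\left(-3,16 \right)} \right)}} = \sqrt{\left(-1028 + 95\right) 731 - \left(4 + 378 \sqrt{20 + 16}\right)} = \sqrt{\left(-933\right) 731 - \left(4 + 378 \sqrt{36}\right)} = \sqrt{-682023 - 2272} = \sqrt{-684295} = i \sqrt{684295}$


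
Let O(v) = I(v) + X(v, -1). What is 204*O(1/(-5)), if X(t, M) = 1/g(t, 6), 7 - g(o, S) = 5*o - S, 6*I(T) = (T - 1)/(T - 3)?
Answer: 765/28 ≈ 27.321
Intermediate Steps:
I(T) = (-1 + T)/(6*(-3 + T)) (I(T) = ((T - 1)/(T - 3))/6 = ((-1 + T)/(-3 + T))/6 = (-1 + T)/(6*(-3 + T)))
g(o, S) = 7 + S - 5*o (g(o, S) = 7 - (5*o - S) = 7 - (-S + 5*o) = 7 + (S - 5*o) = 7 + S - 5*o)
X(t, M) = 1/(13 - 5*t) (X(t, M) = 1/(7 + 6 - 5*t) = 1/(13 - 5*t))
O(v) = 1/(13 - 5*v) + (-1 + v)/(6*(-3 + v)) (O(v) = (-1 + v)/(6*(-3 + v)) + 1/(13 - 5*v) = 1/(13 - 5*v) + (-1 + v)/(6*(-3 + v)))
204*O(1/(-5)) = 204*((31 - 24/(-5) + 5*(1/(-5))²)/(6*(39 - 28/(-5) + 5*(1/(-5))²))) = 204*((31 - 24*(-⅕) + 5*(-⅕)²)/(6*(39 - 28*(-⅕) + 5*(-⅕)²))) = 204*((31 + 24/5 + 5*(1/25))/(6*(39 + 28/5 + 5*(1/25)))) = 204*((31 + 24/5 + ⅕)/(6*(39 + 28/5 + ⅕))) = 204*((⅙)*36/(224/5)) = 204*((⅙)*(5/224)*36) = 204*(15/112) = 765/28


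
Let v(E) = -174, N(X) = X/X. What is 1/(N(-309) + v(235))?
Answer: -1/173 ≈ -0.0057803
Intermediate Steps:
N(X) = 1
1/(N(-309) + v(235)) = 1/(1 - 174) = 1/(-173) = -1/173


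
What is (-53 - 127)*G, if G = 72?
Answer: -12960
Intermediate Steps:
(-53 - 127)*G = (-53 - 127)*72 = -180*72 = -12960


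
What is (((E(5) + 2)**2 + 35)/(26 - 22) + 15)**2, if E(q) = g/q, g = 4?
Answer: 6610041/10000 ≈ 661.00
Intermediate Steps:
E(q) = 4/q
(((E(5) + 2)**2 + 35)/(26 - 22) + 15)**2 = (((4/5 + 2)**2 + 35)/(26 - 22) + 15)**2 = (((4*(1/5) + 2)**2 + 35)/4 + 15)**2 = (((4/5 + 2)**2 + 35)*(1/4) + 15)**2 = (((14/5)**2 + 35)*(1/4) + 15)**2 = ((196/25 + 35)*(1/4) + 15)**2 = ((1071/25)*(1/4) + 15)**2 = (1071/100 + 15)**2 = (2571/100)**2 = 6610041/10000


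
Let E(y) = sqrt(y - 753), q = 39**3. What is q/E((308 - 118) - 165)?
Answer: -4563*I*sqrt(182)/28 ≈ -2198.5*I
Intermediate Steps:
q = 59319
E(y) = sqrt(-753 + y)
q/E((308 - 118) - 165) = 59319/(sqrt(-753 + ((308 - 118) - 165))) = 59319/(sqrt(-753 + (190 - 165))) = 59319/(sqrt(-753 + 25)) = 59319/(sqrt(-728)) = 59319/((2*I*sqrt(182))) = 59319*(-I*sqrt(182)/364) = -4563*I*sqrt(182)/28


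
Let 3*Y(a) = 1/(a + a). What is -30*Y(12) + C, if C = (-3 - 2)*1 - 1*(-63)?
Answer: 691/12 ≈ 57.583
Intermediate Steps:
C = 58 (C = -5*1 + 63 = -5 + 63 = 58)
Y(a) = 1/(6*a) (Y(a) = 1/(3*(a + a)) = 1/(3*((2*a))) = (1/(2*a))/3 = 1/(6*a))
-30*Y(12) + C = -5/12 + 58 = 691/12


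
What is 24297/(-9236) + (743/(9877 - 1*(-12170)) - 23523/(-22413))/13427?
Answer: -53733677248464923/20426367991048764 ≈ -2.6306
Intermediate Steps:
24297/(-9236) + (743/(9877 - 1*(-12170)) - 23523/(-22413))/13427 = 24297*(-1/9236) + (743/(9877 + 12170) - 23523*(-1/22413))*(1/13427) = -24297/9236 + (743/22047 + 7841/7471)*(1/13427) = -24297/9236 + (178421480/164713137)*(1/13427) = -24297/9236 + 178421480/2211603290499 = -53733677248464923/20426367991048764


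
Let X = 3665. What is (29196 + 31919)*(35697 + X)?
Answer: 2405608630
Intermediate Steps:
(29196 + 31919)*(35697 + X) = (29196 + 31919)*(35697 + 3665) = 61115*39362 = 2405608630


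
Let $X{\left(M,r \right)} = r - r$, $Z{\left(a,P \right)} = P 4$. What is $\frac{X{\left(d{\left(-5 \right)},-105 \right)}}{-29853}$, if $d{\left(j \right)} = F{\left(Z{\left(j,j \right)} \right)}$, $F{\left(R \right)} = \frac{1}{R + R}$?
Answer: $0$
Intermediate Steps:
$Z{\left(a,P \right)} = 4 P$
$F{\left(R \right)} = \frac{1}{2 R}$
$d{\left(j \right)} = \frac{1}{8 j}$ ($d{\left(j \right)} = \frac{1}{2 \cdot 4 j} = \frac{\frac{1}{4} \frac{1}{j}}{2} = \frac{1}{8 j}$)
$X{\left(M,r \right)} = 0$
$\frac{X{\left(d{\left(-5 \right)},-105 \right)}}{-29853} = \frac{0}{-29853} = 0 \left(- \frac{1}{29853}\right) = 0$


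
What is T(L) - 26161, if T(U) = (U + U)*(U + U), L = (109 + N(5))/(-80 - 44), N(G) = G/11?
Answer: -3041664837/116281 ≈ -26158.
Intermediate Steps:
N(G) = G/11 (N(G) = G*(1/11) = G/11)
L = -301/341 (L = (109 + (1/11)*5)/(-80 - 44) = (109 + 5/11)/(-124) = (1204/11)*(-1/124) = -301/341 ≈ -0.88270)
T(U) = 4*U² (T(U) = (2*U)*(2*U) = 4*U²)
T(L) - 26161 = 4*(-301/341)² - 26161 = 4*(90601/116281) - 26161 = 362404/116281 - 26161 = -3041664837/116281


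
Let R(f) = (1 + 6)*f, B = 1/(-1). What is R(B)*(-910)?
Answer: 6370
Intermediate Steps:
B = -1
R(f) = 7*f
R(B)*(-910) = (7*(-1))*(-910) = -7*(-910) = 6370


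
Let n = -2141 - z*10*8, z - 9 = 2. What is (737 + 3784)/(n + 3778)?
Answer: 4521/757 ≈ 5.9723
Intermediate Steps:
z = 11 (z = 9 + 2 = 11)
n = -3021 (n = -2141 - 11*10*8 = -2141 - 110*8 = -2141 - 1*880 = -2141 - 880 = -3021)
(737 + 3784)/(n + 3778) = (737 + 3784)/(-3021 + 3778) = 4521/757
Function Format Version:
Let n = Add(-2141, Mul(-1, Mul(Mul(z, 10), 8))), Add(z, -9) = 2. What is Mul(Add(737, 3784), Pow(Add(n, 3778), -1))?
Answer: Rational(4521, 757) ≈ 5.9723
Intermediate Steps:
z = 11 (z = Add(9, 2) = 11)
n = -3021 (n = Add(-2141, Mul(-1, Mul(Mul(11, 10), 8))) = Add(-2141, Mul(-1, Mul(110, 8))) = Add(-2141, Mul(-1, 880)) = Add(-2141, -880) = -3021)
Mul(Add(737, 3784), Pow(Add(n, 3778), -1)) = Mul(Add(737, 3784), Pow(Add(-3021, 3778), -1)) = Mul(4521, Pow(757, -1)) = Mul(4521, Rational(1, 757)) = Rational(4521, 757)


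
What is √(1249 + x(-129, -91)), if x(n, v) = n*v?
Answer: 2*√3247 ≈ 113.96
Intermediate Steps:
√(1249 + x(-129, -91)) = √(1249 - 129*(-91)) = √(1249 + 11739) = √12988 = 2*√3247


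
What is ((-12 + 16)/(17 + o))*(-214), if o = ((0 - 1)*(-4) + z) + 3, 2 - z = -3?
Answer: -856/29 ≈ -29.517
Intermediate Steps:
z = 5 (z = 2 - 1*(-3) = 2 + 3 = 5)
o = 12 (o = ((0 - 1)*(-4) + 5) + 3 = (-1*(-4) + 5) + 3 = (4 + 5) + 3 = 9 + 3 = 12)
((-12 + 16)/(17 + o))*(-214) = ((-12 + 16)/(17 + 12))*(-214) = (4/29)*(-214) = -856/29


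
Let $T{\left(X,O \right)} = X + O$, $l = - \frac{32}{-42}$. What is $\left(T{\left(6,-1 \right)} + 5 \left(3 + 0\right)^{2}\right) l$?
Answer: $\frac{800}{21} \approx 38.095$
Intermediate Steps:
$l = \frac{16}{21}$ ($l = \left(-32\right) \left(- \frac{1}{42}\right) = \frac{16}{21} \approx 0.7619$)
$T{\left(X,O \right)} = O + X$
$\left(T{\left(6,-1 \right)} + 5 \left(3 + 0\right)^{2}\right) l = \left(\left(-1 + 6\right) + 5 \left(3 + 0\right)^{2}\right) \frac{16}{21} = \left(5 + 5 \cdot 3^{2}\right) \frac{16}{21} = \left(5 + 5 \cdot 9\right) \frac{16}{21} = \left(5 + 45\right) \frac{16}{21} = 50 \cdot \frac{16}{21} = \frac{800}{21}$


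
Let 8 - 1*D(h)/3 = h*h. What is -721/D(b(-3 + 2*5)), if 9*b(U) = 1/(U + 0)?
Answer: -953883/31751 ≈ -30.043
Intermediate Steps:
b(U) = 1/(9*U) (b(U) = 1/(9*(U + 0)) = 1/(9*U))
D(h) = 24 - 3*h² (D(h) = 24 - 3*h*h = 24 - 3*h²)
-721/D(b(-3 + 2*5)) = -721/(24 - 3*1/(81*(-3 + 2*5)²)) = -721/(24 - 3*1/(81*(-3 + 10)²)) = -721/(24 - 3*((⅑)/7)²) = -721/(24 - 3*((⅑)*(⅐))²) = -721/(24 - 3*(1/63)²) = -721/(24 - 3*1/3969) = -721/(24 - 1/1323) = -721/31751/1323 = -721*1323/31751 = -953883/31751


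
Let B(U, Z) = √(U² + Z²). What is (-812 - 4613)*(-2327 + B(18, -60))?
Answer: 12623975 - 32550*√109 ≈ 1.2284e+7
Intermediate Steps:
(-812 - 4613)*(-2327 + B(18, -60)) = (-812 - 4613)*(-2327 + √(18² + (-60)²)) = -5425*(-2327 + √(324 + 3600)) = -5425*(-2327 + √3924) = -5425*(-2327 + 6*√109) = 12623975 - 32550*√109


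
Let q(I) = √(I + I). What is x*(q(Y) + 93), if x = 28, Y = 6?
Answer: 2604 + 56*√3 ≈ 2701.0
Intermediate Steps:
q(I) = √2*√I (q(I) = √(2*I) = √2*√I)
x*(q(Y) + 93) = 28*(√2*√6 + 93) = 28*(2*√3 + 93) = 28*(93 + 2*√3) = 2604 + 56*√3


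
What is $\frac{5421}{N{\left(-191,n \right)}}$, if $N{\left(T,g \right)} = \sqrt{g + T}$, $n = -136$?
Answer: $- \frac{1807 i \sqrt{327}}{109} \approx - 299.78 i$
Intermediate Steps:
$N{\left(T,g \right)} = \sqrt{T + g}$
$\frac{5421}{N{\left(-191,n \right)}} = \frac{5421}{\sqrt{-191 - 136}} = \frac{5421}{\sqrt{-327}} = \frac{5421}{i \sqrt{327}} = 5421 \left(- \frac{i \sqrt{327}}{327}\right) = - \frac{1807 i \sqrt{327}}{109}$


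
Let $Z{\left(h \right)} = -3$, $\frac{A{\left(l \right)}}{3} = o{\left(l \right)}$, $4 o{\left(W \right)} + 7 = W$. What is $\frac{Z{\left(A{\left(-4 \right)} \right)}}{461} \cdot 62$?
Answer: $- \frac{186}{461} \approx -0.40347$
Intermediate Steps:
$o{\left(W \right)} = - \frac{7}{4} + \frac{W}{4}$
$A{\left(l \right)} = - \frac{21}{4} + \frac{3 l}{4}$ ($A{\left(l \right)} = 3 \left(- \frac{7}{4} + \frac{l}{4}\right) = - \frac{21}{4} + \frac{3 l}{4}$)
$\frac{Z{\left(A{\left(-4 \right)} \right)}}{461} \cdot 62 = - \frac{3}{461} \cdot 62 = \left(-3\right) \frac{1}{461} \cdot 62 = \left(- \frac{3}{461}\right) 62 = - \frac{186}{461}$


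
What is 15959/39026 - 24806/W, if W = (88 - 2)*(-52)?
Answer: 19989377/3356236 ≈ 5.9559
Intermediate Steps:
W = -4472 (W = 86*(-52) = -4472)
15959/39026 - 24806/W = 15959/39026 - 24806/(-4472) = 15959*(1/39026) - 24806*(-1/4472) = 15959/39026 + 12403/2236 = 19989377/3356236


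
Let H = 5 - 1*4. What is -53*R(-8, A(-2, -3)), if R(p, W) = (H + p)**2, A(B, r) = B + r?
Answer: -2597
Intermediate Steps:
H = 1 (H = 5 - 4 = 1)
R(p, W) = (1 + p)**2
-53*R(-8, A(-2, -3)) = -53*(1 - 8)**2 = -53*(-7)**2 = -53*49 = -2597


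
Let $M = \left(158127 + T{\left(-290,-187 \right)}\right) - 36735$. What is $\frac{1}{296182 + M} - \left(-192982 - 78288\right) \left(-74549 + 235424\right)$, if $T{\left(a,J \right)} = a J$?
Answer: $\frac{20589791359995001}{471804} \approx 4.3641 \cdot 10^{10}$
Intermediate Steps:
$T{\left(a,J \right)} = J a$
$M = 175622$ ($M = \left(158127 - -54230\right) - 36735 = \left(158127 + 54230\right) - 36735 = 212357 - 36735 = 175622$)
$\frac{1}{296182 + M} - \left(-192982 - 78288\right) \left(-74549 + 235424\right) = \frac{1}{296182 + 175622} - \left(-192982 - 78288\right) \left(-74549 + 235424\right) = \frac{1}{471804} - \left(-271270\right) 160875 = \frac{1}{471804} - -43640561250 = \frac{1}{471804} + 43640561250 = \frac{20589791359995001}{471804}$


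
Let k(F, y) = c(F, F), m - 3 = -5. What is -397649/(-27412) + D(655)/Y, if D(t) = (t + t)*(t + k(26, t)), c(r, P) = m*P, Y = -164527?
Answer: 568447219/58571612 ≈ 9.7052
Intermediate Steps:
m = -2 (m = 3 - 5 = -2)
c(r, P) = -2*P
k(F, y) = -2*F
D(t) = 2*t*(-52 + t) (D(t) = (t + t)*(t - 2*26) = (2*t)*(t - 52) = (2*t)*(-52 + t) = 2*t*(-52 + t))
-397649/(-27412) + D(655)/Y = -397649/(-27412) + (2*655*(-52 + 655))/(-164527) = -397649*(-1/27412) + (2*655*603)*(-1/164527) = 56807/3916 + 789930*(-1/164527) = 56807/3916 - 789930/164527 = 568447219/58571612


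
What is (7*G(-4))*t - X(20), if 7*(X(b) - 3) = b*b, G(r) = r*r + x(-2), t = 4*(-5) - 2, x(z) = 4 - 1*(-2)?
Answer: -24137/7 ≈ -3448.1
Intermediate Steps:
x(z) = 6 (x(z) = 4 + 2 = 6)
t = -22 (t = -20 - 2 = -22)
G(r) = 6 + r² (G(r) = r*r + 6 = r² + 6 = 6 + r²)
X(b) = 3 + b²/7 (X(b) = 3 + (b*b)/7 = 3 + b²/7)
(7*G(-4))*t - X(20) = (7*(6 + (-4)²))*(-22) - (3 + (⅐)*20²) = (7*(6 + 16))*(-22) - (3 + (⅐)*400) = (7*22)*(-22) - (3 + 400/7) = 154*(-22) - 1*421/7 = -3388 - 421/7 = -24137/7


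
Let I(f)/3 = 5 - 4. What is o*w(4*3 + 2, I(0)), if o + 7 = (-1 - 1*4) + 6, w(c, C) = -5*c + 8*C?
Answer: 276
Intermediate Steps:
I(f) = 3 (I(f) = 3*(5 - 4) = 3*1 = 3)
o = -6 (o = -7 + ((-1 - 1*4) + 6) = -7 + ((-1 - 4) + 6) = -7 + (-5 + 6) = -7 + 1 = -6)
o*w(4*3 + 2, I(0)) = -6*(-5*(4*3 + 2) + 8*3) = -6*(-5*(12 + 2) + 24) = -6*(-5*14 + 24) = -6*(-70 + 24) = -6*(-46) = 276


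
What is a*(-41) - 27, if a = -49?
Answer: 1982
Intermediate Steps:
a*(-41) - 27 = -49*(-41) - 27 = 2009 - 27 = 1982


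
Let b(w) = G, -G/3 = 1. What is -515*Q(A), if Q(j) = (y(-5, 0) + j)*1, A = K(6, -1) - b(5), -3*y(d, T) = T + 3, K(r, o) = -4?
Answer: 1030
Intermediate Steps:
G = -3 (G = -3*1 = -3)
y(d, T) = -1 - T/3 (y(d, T) = -(T + 3)/3 = -(3 + T)/3 = -1 - T/3)
b(w) = -3
A = -1 (A = -4 - 1*(-3) = -4 + 3 = -1)
Q(j) = -1 + j (Q(j) = ((-1 - ⅓*0) + j)*1 = ((-1 + 0) + j)*1 = (-1 + j)*1 = -1 + j)
-515*Q(A) = -515*(-1 - 1) = -515*(-2) = 1030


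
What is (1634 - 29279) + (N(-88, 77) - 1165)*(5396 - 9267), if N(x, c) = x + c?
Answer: 4524651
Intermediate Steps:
N(x, c) = c + x
(1634 - 29279) + (N(-88, 77) - 1165)*(5396 - 9267) = (1634 - 29279) + ((77 - 88) - 1165)*(5396 - 9267) = -27645 + (-11 - 1165)*(-3871) = -27645 - 1176*(-3871) = -27645 + 4552296 = 4524651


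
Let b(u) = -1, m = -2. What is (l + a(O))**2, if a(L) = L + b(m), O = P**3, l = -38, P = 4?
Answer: 625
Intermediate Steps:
O = 64 (O = 4**3 = 64)
a(L) = -1 + L (a(L) = L - 1 = -1 + L)
(l + a(O))**2 = (-38 + (-1 + 64))**2 = (-38 + 63)**2 = 25**2 = 625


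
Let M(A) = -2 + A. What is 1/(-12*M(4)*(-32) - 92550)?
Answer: -1/91782 ≈ -1.0895e-5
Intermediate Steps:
1/(-12*M(4)*(-32) - 92550) = 1/(-12*(-2 + 4)*(-32) - 92550) = 1/(-12*2*(-32) - 92550) = 1/(-24*(-32) - 92550) = 1/(768 - 92550) = 1/(-91782) = -1/91782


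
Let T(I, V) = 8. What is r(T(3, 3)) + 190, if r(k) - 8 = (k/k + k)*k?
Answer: 270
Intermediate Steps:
r(k) = 8 + k*(1 + k) (r(k) = 8 + (k/k + k)*k = 8 + (1 + k)*k = 8 + k*(1 + k))
r(T(3, 3)) + 190 = (8 + 8 + 8²) + 190 = (8 + 8 + 64) + 190 = 80 + 190 = 270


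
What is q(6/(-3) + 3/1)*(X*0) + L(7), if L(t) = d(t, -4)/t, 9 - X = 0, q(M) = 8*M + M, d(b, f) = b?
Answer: 1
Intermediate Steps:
q(M) = 9*M
X = 9 (X = 9 - 1*0 = 9 + 0 = 9)
L(t) = 1 (L(t) = t/t = 1)
q(6/(-3) + 3/1)*(X*0) + L(7) = (9*(6/(-3) + 3/1))*(9*0) + 1 = (9*(6*(-⅓) + 3*1))*0 + 1 = (9*(-2 + 3))*0 + 1 = (9*1)*0 + 1 = 9*0 + 1 = 0 + 1 = 1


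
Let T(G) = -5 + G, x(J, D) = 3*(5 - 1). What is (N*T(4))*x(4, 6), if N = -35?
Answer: 420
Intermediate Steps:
x(J, D) = 12 (x(J, D) = 3*4 = 12)
(N*T(4))*x(4, 6) = -35*(-5 + 4)*12 = -35*(-1)*12 = 35*12 = 420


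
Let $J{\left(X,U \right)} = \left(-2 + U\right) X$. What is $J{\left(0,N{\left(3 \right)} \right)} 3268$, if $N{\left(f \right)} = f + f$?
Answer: $0$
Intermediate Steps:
$N{\left(f \right)} = 2 f$
$J{\left(X,U \right)} = X \left(-2 + U\right)$
$J{\left(0,N{\left(3 \right)} \right)} 3268 = 0 \left(-2 + 2 \cdot 3\right) 3268 = 0 \left(-2 + 6\right) 3268 = 0 \cdot 4 \cdot 3268 = 0 \cdot 3268 = 0$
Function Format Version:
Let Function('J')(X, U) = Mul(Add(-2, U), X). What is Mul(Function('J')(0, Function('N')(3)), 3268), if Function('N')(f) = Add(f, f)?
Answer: 0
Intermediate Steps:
Function('N')(f) = Mul(2, f)
Function('J')(X, U) = Mul(X, Add(-2, U))
Mul(Function('J')(0, Function('N')(3)), 3268) = Mul(Mul(0, Add(-2, Mul(2, 3))), 3268) = Mul(Mul(0, Add(-2, 6)), 3268) = Mul(Mul(0, 4), 3268) = Mul(0, 3268) = 0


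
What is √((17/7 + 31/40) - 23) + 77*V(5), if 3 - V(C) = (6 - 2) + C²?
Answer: -2002 + I*√388010/140 ≈ -2002.0 + 4.4493*I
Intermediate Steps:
V(C) = -1 - C² (V(C) = 3 - ((6 - 2) + C²) = 3 - (4 + C²) = 3 + (-4 - C²) = -1 - C²)
√((17/7 + 31/40) - 23) + 77*V(5) = √((17/7 + 31/40) - 23) + 77*(-1 - 1*5²) = √((17*(⅐) + 31*(1/40)) - 23) + 77*(-1 - 1*25) = √((17/7 + 31/40) - 23) + 77*(-1 - 25) = √(897/280 - 23) + 77*(-26) = √(-5543/280) - 2002 = I*√388010/140 - 2002 = -2002 + I*√388010/140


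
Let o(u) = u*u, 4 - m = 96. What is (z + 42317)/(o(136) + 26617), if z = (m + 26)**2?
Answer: 46673/45113 ≈ 1.0346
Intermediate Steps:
m = -92 (m = 4 - 1*96 = 4 - 96 = -92)
z = 4356 (z = (-92 + 26)**2 = (-66)**2 = 4356)
o(u) = u**2
(z + 42317)/(o(136) + 26617) = (4356 + 42317)/(136**2 + 26617) = 46673/(18496 + 26617) = 46673/45113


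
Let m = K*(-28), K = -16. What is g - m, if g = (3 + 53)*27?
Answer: 1064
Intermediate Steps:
g = 1512 (g = 56*27 = 1512)
m = 448 (m = -16*(-28) = 448)
g - m = 1512 - 1*448 = 1512 - 448 = 1064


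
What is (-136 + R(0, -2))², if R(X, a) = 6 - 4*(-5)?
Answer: 12100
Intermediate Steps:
R(X, a) = 26 (R(X, a) = 6 + 20 = 26)
(-136 + R(0, -2))² = (-136 + 26)² = (-110)² = 12100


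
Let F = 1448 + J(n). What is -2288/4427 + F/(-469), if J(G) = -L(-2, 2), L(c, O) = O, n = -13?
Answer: -7474514/2076263 ≈ -3.6000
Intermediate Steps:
J(G) = -2 (J(G) = -1*2 = -2)
F = 1446 (F = 1448 - 2 = 1446)
-2288/4427 + F/(-469) = -2288/4427 + 1446/(-469) = -2288*1/4427 + 1446*(-1/469) = -2288/4427 - 1446/469 = -7474514/2076263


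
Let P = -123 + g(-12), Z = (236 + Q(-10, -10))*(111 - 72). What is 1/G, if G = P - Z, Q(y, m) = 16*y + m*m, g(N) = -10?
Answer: -1/6997 ≈ -0.00014292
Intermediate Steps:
Q(y, m) = m² + 16*y (Q(y, m) = 16*y + m² = m² + 16*y)
Z = 6864 (Z = (236 + ((-10)² + 16*(-10)))*(111 - 72) = (236 + (100 - 160))*39 = (236 - 60)*39 = 176*39 = 6864)
P = -133 (P = -123 - 10 = -133)
G = -6997 (G = -133 - 1*6864 = -133 - 6864 = -6997)
1/G = 1/(-6997) = -1/6997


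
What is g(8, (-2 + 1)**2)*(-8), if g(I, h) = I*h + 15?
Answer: -184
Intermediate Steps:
g(I, h) = 15 + I*h
g(8, (-2 + 1)**2)*(-8) = (15 + 8*(-2 + 1)**2)*(-8) = (15 + 8*(-1)**2)*(-8) = (15 + 8*1)*(-8) = (15 + 8)*(-8) = 23*(-8) = -184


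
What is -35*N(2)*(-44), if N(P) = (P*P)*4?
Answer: 24640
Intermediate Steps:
N(P) = 4*P² (N(P) = P²*4 = 4*P²)
-35*N(2)*(-44) = -140*2²*(-44) = -140*4*(-44) = -35*16*(-44) = -560*(-44) = 24640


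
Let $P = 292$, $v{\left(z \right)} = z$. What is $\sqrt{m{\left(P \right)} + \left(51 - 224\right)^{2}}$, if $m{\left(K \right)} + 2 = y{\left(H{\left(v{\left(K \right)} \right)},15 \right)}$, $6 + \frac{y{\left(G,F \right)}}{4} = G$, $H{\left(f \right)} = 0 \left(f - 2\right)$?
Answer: $\sqrt{29903} \approx 172.92$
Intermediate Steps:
$H{\left(f \right)} = 0$ ($H{\left(f \right)} = 0 \left(-2 + f\right) = 0$)
$y{\left(G,F \right)} = -24 + 4 G$
$m{\left(K \right)} = -26$ ($m{\left(K \right)} = -2 + \left(-24 + 4 \cdot 0\right) = -2 + \left(-24 + 0\right) = -2 - 24 = -26$)
$\sqrt{m{\left(P \right)} + \left(51 - 224\right)^{2}} = \sqrt{-26 + \left(51 - 224\right)^{2}} = \sqrt{-26 + \left(-173\right)^{2}} = \sqrt{-26 + 29929} = \sqrt{29903}$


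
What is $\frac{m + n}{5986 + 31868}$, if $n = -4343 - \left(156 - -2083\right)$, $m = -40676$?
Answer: $- \frac{23629}{18927} \approx -1.2484$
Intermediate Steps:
$n = -6582$ ($n = -4343 - \left(156 + 2083\right) = -4343 - 2239 = -6582$)
$\frac{m + n}{5986 + 31868} = \frac{-40676 - 6582}{5986 + 31868} = - \frac{47258}{37854} = \left(-47258\right) \frac{1}{37854} = - \frac{23629}{18927}$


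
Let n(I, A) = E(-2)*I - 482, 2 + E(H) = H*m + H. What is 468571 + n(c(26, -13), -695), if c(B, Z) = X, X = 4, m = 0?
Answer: 468073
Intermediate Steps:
E(H) = -2 + H (E(H) = -2 + (H*0 + H) = -2 + (0 + H) = -2 + H)
c(B, Z) = 4
n(I, A) = -482 - 4*I (n(I, A) = (-2 - 2)*I - 482 = -4*I - 482 = -482 - 4*I)
468571 + n(c(26, -13), -695) = 468571 + (-482 - 4*4) = 468571 + (-482 - 16) = 468571 - 498 = 468073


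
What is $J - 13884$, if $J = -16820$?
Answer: $-30704$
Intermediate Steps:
$J - 13884 = -16820 - 13884 = -30704$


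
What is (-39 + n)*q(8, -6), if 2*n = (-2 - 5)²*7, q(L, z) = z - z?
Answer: 0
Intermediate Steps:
q(L, z) = 0
n = 343/2 (n = ((-2 - 5)²*7)/2 = ((-7)²*7)/2 = (49*7)/2 = (½)*343 = 343/2 ≈ 171.50)
(-39 + n)*q(8, -6) = (-39 + 343/2)*0 = (265/2)*0 = 0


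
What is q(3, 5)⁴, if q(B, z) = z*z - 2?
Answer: 279841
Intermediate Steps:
q(B, z) = -2 + z² (q(B, z) = z² - 2 = -2 + z²)
q(3, 5)⁴ = (-2 + 5²)⁴ = (-2 + 25)⁴ = 23⁴ = 279841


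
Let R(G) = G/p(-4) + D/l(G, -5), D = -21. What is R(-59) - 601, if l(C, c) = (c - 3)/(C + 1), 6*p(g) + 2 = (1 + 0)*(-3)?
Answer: -13649/20 ≈ -682.45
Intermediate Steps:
p(g) = -⅚ (p(g) = -⅓ + ((1 + 0)*(-3))/6 = -⅓ + (1*(-3))/6 = -⅓ + (⅙)*(-3) = -⅓ - ½ = -⅚)
l(C, c) = (-3 + c)/(1 + C)
R(G) = 21/8 + 57*G/40 (R(G) = G/(-⅚) - 21*(1 + G)/(-3 - 5) = G*(-6/5) - (-21/8 - 21*G/8) = -6*G/5 - (-21/8 - 21*G/8) = -6*G/5 - 21*(-⅛ - G/8) = -6*G/5 + (21/8 + 21*G/8) = 21/8 + 57*G/40)
R(-59) - 601 = (21/8 + (57/40)*(-59)) - 601 = (21/8 - 3363/40) - 601 = -1629/20 - 601 = -13649/20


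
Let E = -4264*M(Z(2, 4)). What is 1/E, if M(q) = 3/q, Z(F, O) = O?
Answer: -1/3198 ≈ -0.00031270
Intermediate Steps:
E = -3198 (E = -12792/4 = -4264*3/4 = -3198)
1/E = 1/(-3198) = -1/3198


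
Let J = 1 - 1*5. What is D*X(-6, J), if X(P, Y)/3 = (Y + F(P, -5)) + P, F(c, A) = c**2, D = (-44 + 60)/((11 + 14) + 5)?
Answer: 208/5 ≈ 41.600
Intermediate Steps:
J = -4 (J = 1 - 5 = -4)
D = 8/15 (D = 16/(25 + 5) = 16/30 = 16*(1/30) = 8/15 ≈ 0.53333)
X(P, Y) = 3*P + 3*Y + 3*P**2 (X(P, Y) = 3*((Y + P**2) + P) = 3*(P + Y + P**2) = 3*P + 3*Y + 3*P**2)
D*X(-6, J) = 8*(3*(-6) + 3*(-4) + 3*(-6)**2)/15 = 8*(-18 - 12 + 3*36)/15 = 8*(-18 - 12 + 108)/15 = (8/15)*78 = 208/5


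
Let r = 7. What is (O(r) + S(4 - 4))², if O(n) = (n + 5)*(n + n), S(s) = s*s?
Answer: 28224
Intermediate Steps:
S(s) = s²
O(n) = 2*n*(5 + n) (O(n) = (5 + n)*(2*n) = 2*n*(5 + n))
(O(r) + S(4 - 4))² = (2*7*(5 + 7) + (4 - 4)²)² = (2*7*12 + 0²)² = (168 + 0)² = 168² = 28224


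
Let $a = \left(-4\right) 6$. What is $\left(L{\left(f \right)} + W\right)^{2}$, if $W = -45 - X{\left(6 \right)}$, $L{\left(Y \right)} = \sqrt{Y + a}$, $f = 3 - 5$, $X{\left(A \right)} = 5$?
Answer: $\left(50 - i \sqrt{26}\right)^{2} \approx 2474.0 - 509.9 i$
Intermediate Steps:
$a = -24$
$f = -2$ ($f = 3 - 5 = -2$)
$L{\left(Y \right)} = \sqrt{-24 + Y}$ ($L{\left(Y \right)} = \sqrt{Y - 24} = \sqrt{-24 + Y}$)
$W = -50$ ($W = -45 - 5 = -50$)
$\left(L{\left(f \right)} + W\right)^{2} = \left(\sqrt{-24 - 2} - 50\right)^{2} = \left(\sqrt{-26} - 50\right)^{2} = \left(i \sqrt{26} - 50\right)^{2} = \left(-50 + i \sqrt{26}\right)^{2}$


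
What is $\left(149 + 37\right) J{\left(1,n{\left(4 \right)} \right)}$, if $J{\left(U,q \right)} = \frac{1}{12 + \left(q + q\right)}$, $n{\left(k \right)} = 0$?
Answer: $\frac{31}{2} \approx 15.5$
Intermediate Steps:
$J{\left(U,q \right)} = \frac{1}{12 + 2 q}$
$\left(149 + 37\right) J{\left(1,n{\left(4 \right)} \right)} = \left(149 + 37\right) \frac{1}{2 \left(6 + 0\right)} = 186 \frac{1}{2 \cdot 6} = 186 \cdot \frac{1}{2} \cdot \frac{1}{6} = 186 \cdot \frac{1}{12} = \frac{31}{2}$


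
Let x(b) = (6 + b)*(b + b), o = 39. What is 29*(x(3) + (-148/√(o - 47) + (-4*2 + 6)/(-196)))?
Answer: 153497/98 + 1073*I*√2 ≈ 1566.3 + 1517.5*I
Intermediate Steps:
x(b) = 2*b*(6 + b) (x(b) = (6 + b)*(2*b) = 2*b*(6 + b))
29*(x(3) + (-148/√(o - 47) + (-4*2 + 6)/(-196))) = 29*(2*3*(6 + 3) + (-148/√(39 - 47) + (-4*2 + 6)/(-196))) = 29*(2*3*9 + (-148*(-I*√2/4) + (-8 + 6)*(-1/196))) = 29*(54 + (-148*(-I*√2/4) - 2*(-1/196))) = 29*(54 + (-(-37)*I*√2 + 1/98)) = 29*(54 + (37*I*√2 + 1/98)) = 29*(54 + (1/98 + 37*I*√2)) = 29*(5293/98 + 37*I*√2) = 153497/98 + 1073*I*√2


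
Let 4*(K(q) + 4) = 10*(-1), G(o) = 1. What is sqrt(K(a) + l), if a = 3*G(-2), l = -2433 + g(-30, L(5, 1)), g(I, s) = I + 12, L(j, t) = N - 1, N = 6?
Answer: I*sqrt(9830)/2 ≈ 49.573*I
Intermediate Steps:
L(j, t) = 5 (L(j, t) = 6 - 1 = 5)
g(I, s) = 12 + I
l = -2451 (l = -2433 + (12 - 30) = -2433 - 18 = -2451)
a = 3 (a = 3*1 = 3)
K(q) = -13/2 (K(q) = -4 + (10*(-1))/4 = -4 + (1/4)*(-10) = -4 - 5/2 = -13/2)
sqrt(K(a) + l) = sqrt(-13/2 - 2451) = sqrt(-4915/2) = I*sqrt(9830)/2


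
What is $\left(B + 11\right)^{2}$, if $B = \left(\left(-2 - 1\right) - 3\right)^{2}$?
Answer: $2209$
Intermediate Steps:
$B = 36$ ($B = \left(\left(-2 - 1\right) - 3\right)^{2} = \left(-3 - 3\right)^{2} = \left(-6\right)^{2} = 36$)
$\left(B + 11\right)^{2} = \left(36 + 11\right)^{2} = 47^{2} = 2209$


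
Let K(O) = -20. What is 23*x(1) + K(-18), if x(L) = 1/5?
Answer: -77/5 ≈ -15.400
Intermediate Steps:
x(L) = 1/5
23*x(1) + K(-18) = 23*(1/5) - 20 = 23/5 - 20 = -77/5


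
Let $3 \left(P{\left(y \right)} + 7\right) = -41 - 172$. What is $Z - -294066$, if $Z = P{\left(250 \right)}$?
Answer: $293988$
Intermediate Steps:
$P{\left(y \right)} = -78$ ($P{\left(y \right)} = -7 + \frac{-41 - 172}{3} = -7 + \frac{1}{3} \left(-213\right) = -7 - 71 = -78$)
$Z = -78$
$Z - -294066 = -78 - -294066 = -78 + 294066 = 293988$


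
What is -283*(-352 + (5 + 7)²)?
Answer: 58864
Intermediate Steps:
-283*(-352 + (5 + 7)²) = -283*(-352 + 12²) = -283*(-352 + 144) = -283*(-208) = 58864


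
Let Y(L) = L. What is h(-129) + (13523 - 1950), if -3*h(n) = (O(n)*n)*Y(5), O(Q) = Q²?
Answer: 3589388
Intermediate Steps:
h(n) = -5*n³/3 (h(n) = -n²*n*5/3 = -n³*5/3 = -5*n³/3)
h(-129) + (13523 - 1950) = -5/3*(-129)³ + (13523 - 1950) = -5/3*(-2146689) + 11573 = 3577815 + 11573 = 3589388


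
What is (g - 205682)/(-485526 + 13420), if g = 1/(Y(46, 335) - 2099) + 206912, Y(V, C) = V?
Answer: -2525189/969233618 ≈ -0.0026053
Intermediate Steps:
g = 424790335/2053 (g = 1/(46 - 2099) + 206912 = 1/(-2053) + 206912 = -1/2053 + 206912 = 424790335/2053 ≈ 2.0691e+5)
(g - 205682)/(-485526 + 13420) = (424790335/2053 - 205682)/(-485526 + 13420) = (2525189/2053)/(-472106) = (2525189/2053)*(-1/472106) = -2525189/969233618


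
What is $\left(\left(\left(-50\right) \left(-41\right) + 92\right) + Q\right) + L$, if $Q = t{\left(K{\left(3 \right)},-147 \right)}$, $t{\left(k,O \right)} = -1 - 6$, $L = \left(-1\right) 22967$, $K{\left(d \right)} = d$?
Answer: $-20832$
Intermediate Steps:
$L = -22967$
$t{\left(k,O \right)} = -7$ ($t{\left(k,O \right)} = -1 - 6 = -7$)
$Q = -7$
$\left(\left(\left(-50\right) \left(-41\right) + 92\right) + Q\right) + L = \left(\left(\left(-50\right) \left(-41\right) + 92\right) - 7\right) - 22967 = \left(\left(2050 + 92\right) - 7\right) - 22967 = \left(2142 - 7\right) - 22967 = 2135 - 22967 = -20832$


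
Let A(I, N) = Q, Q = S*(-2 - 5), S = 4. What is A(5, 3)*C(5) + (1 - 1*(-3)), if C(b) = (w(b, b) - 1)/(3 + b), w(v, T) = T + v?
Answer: -55/2 ≈ -27.500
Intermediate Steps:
Q = -28 (Q = 4*(-2 - 5) = 4*(-7) = -28)
A(I, N) = -28
C(b) = (-1 + 2*b)/(3 + b) (C(b) = ((b + b) - 1)/(3 + b) = (2*b - 1)/(3 + b) = (-1 + 2*b)/(3 + b))
A(5, 3)*C(5) + (1 - 1*(-3)) = -28*(-1 + 2*5)/(3 + 5) + (1 - 1*(-3)) = -28*(-1 + 10)/8 + (1 + 3) = -7*9/2 + 4 = -28*9/8 + 4 = -63/2 + 4 = -55/2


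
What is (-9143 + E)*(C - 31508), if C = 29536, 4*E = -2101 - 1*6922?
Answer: 22478335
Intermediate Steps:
E = -9023/4 (E = (-2101 - 1*6922)/4 = (-2101 - 6922)/4 = (¼)*(-9023) = -9023/4 ≈ -2255.8)
(-9143 + E)*(C - 31508) = (-9143 - 9023/4)*(29536 - 31508) = -45595/4*(-1972) = 22478335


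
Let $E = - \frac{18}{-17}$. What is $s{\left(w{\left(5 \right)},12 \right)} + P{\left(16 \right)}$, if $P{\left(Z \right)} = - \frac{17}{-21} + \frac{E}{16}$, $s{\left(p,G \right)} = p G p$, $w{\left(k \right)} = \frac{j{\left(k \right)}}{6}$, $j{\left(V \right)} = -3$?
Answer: $\frac{11069}{2856} \approx 3.8757$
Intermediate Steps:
$E = \frac{18}{17}$ ($E = \left(-18\right) \left(- \frac{1}{17}\right) = \frac{18}{17} \approx 1.0588$)
$w{\left(k \right)} = - \frac{1}{2}$ ($w{\left(k \right)} = - \frac{3}{6} = \left(-3\right) \frac{1}{6} = - \frac{1}{2}$)
$s{\left(p,G \right)} = G p^{2}$ ($s{\left(p,G \right)} = G p p = G p^{2}$)
$P{\left(Z \right)} = \frac{2501}{2856}$ ($P{\left(Z \right)} = - \frac{17}{-21} + \frac{18}{17 \cdot 16} = \left(-17\right) \left(- \frac{1}{21}\right) + \frac{18}{17} \cdot \frac{1}{16} = \frac{17}{21} + \frac{9}{136} = \frac{2501}{2856}$)
$s{\left(w{\left(5 \right)},12 \right)} + P{\left(16 \right)} = 12 \left(- \frac{1}{2}\right)^{2} + \frac{2501}{2856} = 12 \cdot \frac{1}{4} + \frac{2501}{2856} = 3 + \frac{2501}{2856} = \frac{11069}{2856}$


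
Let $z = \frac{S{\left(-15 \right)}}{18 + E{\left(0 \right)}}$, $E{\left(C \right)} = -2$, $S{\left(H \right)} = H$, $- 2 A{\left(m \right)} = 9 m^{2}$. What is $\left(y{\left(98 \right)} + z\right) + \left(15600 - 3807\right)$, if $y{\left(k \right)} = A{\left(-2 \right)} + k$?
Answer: $\frac{189953}{16} \approx 11872.0$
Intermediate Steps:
$A{\left(m \right)} = - \frac{9 m^{2}}{2}$
$y{\left(k \right)} = -18 + k$ ($y{\left(k \right)} = - \frac{9 \left(-2\right)^{2}}{2} + k = \left(- \frac{9}{2}\right) 4 + k = -18 + k$)
$z = - \frac{15}{16}$ ($z = - \frac{15}{18 - 2} = - \frac{15}{16} \approx -0.9375$)
$\left(y{\left(98 \right)} + z\right) + \left(15600 - 3807\right) = \left(\left(-18 + 98\right) - \frac{15}{16}\right) + \left(15600 - 3807\right) = \left(80 - \frac{15}{16}\right) + \left(15600 - 3807\right) = \frac{1265}{16} + 11793 = \frac{189953}{16}$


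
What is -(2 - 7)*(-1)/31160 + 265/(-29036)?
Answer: -420129/45238088 ≈ -0.0092871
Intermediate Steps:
-(2 - 7)*(-1)/31160 + 265/(-29036) = -(-5)*(-1)*(1/31160) + 265*(-1/29036) = -1*5*(1/31160) - 265/29036 = -5*1/31160 - 265/29036 = -1/6232 - 265/29036 = -420129/45238088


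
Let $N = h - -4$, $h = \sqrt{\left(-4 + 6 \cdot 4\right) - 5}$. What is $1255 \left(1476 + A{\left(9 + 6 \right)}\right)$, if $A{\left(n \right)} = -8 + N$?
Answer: $1847360 + 1255 \sqrt{15} \approx 1.8522 \cdot 10^{6}$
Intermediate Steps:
$h = \sqrt{15}$ ($h = \sqrt{\left(-4 + 24\right) - 5} = \sqrt{20 - 5} = \sqrt{15} \approx 3.873$)
$N = 4 + \sqrt{15}$ ($N = \sqrt{15} - -4 = \sqrt{15} + 4 = 4 + \sqrt{15} \approx 7.873$)
$A{\left(n \right)} = -4 + \sqrt{15}$ ($A{\left(n \right)} = -8 + \left(4 + \sqrt{15}\right) = -4 + \sqrt{15}$)
$1255 \left(1476 + A{\left(9 + 6 \right)}\right) = 1255 \left(1476 - \left(4 - \sqrt{15}\right)\right) = 1255 \left(1472 + \sqrt{15}\right) = 1847360 + 1255 \sqrt{15}$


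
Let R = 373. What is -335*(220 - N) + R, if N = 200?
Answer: -6327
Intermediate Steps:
-335*(220 - N) + R = -335*(220 - 1*200) + 373 = -335*(220 - 200) + 373 = -335*20 + 373 = -6700 + 373 = -6327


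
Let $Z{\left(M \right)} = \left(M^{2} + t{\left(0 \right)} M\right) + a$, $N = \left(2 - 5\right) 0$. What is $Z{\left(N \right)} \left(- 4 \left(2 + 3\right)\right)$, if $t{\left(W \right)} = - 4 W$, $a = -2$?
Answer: $40$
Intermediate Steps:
$N = 0$ ($N = \left(-3\right) 0 = 0$)
$Z{\left(M \right)} = -2 + M^{2}$ ($Z{\left(M \right)} = \left(M^{2} + \left(-4\right) 0 M\right) - 2 = \left(M^{2} + 0 M\right) - 2 = \left(M^{2} + 0\right) - 2 = M^{2} - 2 = -2 + M^{2}$)
$Z{\left(N \right)} \left(- 4 \left(2 + 3\right)\right) = \left(-2 + 0^{2}\right) \left(- 4 \left(2 + 3\right)\right) = \left(-2 + 0\right) \left(\left(-4\right) 5\right) = \left(-2\right) \left(-20\right) = 40$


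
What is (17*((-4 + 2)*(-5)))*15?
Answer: 2550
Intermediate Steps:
(17*((-4 + 2)*(-5)))*15 = (17*(-2*(-5)))*15 = (17*10)*15 = 170*15 = 2550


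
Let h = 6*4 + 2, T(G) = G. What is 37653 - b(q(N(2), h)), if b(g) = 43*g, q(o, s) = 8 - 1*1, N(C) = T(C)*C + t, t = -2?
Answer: 37352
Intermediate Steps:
h = 26 (h = 24 + 2 = 26)
N(C) = -2 + C**2 (N(C) = C*C - 2 = C**2 - 2 = -2 + C**2)
q(o, s) = 7 (q(o, s) = 8 - 1 = 7)
37653 - b(q(N(2), h)) = 37653 - 43*7 = 37653 - 1*301 = 37653 - 301 = 37352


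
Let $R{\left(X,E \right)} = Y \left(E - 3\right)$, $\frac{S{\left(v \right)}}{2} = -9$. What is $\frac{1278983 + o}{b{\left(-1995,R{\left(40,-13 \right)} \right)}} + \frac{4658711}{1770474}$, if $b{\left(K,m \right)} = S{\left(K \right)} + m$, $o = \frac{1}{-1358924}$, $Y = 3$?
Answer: $- \frac{46617242804967035}{2405939609976} \approx -19376.0$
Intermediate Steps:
$S{\left(v \right)} = -18$ ($S{\left(v \right)} = 2 \left(-9\right) = -18$)
$R{\left(X,E \right)} = -9 + 3 E$ ($R{\left(X,E \right)} = 3 \left(E - 3\right) = 3 \left(-3 + E\right) = -9 + 3 E$)
$o = - \frac{1}{1358924} \approx -7.3588 \cdot 10^{-7}$
$b{\left(K,m \right)} = -18 + m$
$\frac{1278983 + o}{b{\left(-1995,R{\left(40,-13 \right)} \right)}} + \frac{4658711}{1770474} = \frac{1278983 - \frac{1}{1358924}}{-18 + \left(-9 + 3 \left(-13\right)\right)} + \frac{4658711}{1770474} = \frac{1738040694291}{1358924 \left(-18 - 48\right)} + 4658711 \cdot \frac{1}{1770474} = \frac{1738040694291}{1358924 \left(-18 - 48\right)} + \frac{4658711}{1770474} = \frac{1738040694291}{1358924 \left(-66\right)} + \frac{4658711}{1770474} = \frac{1738040694291}{1358924} \left(- \frac{1}{66}\right) + \frac{4658711}{1770474} = - \frac{52667899827}{2717848} + \frac{4658711}{1770474} = - \frac{46617242804967035}{2405939609976}$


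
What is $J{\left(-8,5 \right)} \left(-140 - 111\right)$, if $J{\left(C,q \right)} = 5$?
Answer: $-1255$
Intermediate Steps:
$J{\left(-8,5 \right)} \left(-140 - 111\right) = 5 \left(-140 - 111\right) = 5 \left(-251\right) = -1255$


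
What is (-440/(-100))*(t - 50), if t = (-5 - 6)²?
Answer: 1562/5 ≈ 312.40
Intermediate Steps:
t = 121 (t = (-11)² = 121)
(-440/(-100))*(t - 50) = (-440/(-100))*(121 - 50) = -440*(-1/100)*71 = (22/5)*71 = 1562/5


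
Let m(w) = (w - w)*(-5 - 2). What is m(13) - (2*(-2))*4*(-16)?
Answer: -256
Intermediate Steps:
m(w) = 0 (m(w) = 0*(-7) = 0)
m(13) - (2*(-2))*4*(-16) = 0 - (2*(-2))*4*(-16) = 0 - (-4*4)*(-16) = 0 - (-16)*(-16) = 0 - 1*256 = 0 - 256 = -256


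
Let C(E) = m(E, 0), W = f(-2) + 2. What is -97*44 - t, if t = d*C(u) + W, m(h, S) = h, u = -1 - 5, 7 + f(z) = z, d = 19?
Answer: -4147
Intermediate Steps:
f(z) = -7 + z
u = -6
W = -7 (W = (-7 - 2) + 2 = -9 + 2 = -7)
C(E) = E
t = -121 (t = 19*(-6) - 7 = -114 - 7 = -121)
-97*44 - t = -97*44 - 1*(-121) = -4268 + 121 = -4147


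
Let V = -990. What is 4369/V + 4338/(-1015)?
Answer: -1745831/200970 ≈ -8.6870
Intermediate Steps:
4369/V + 4338/(-1015) = 4369/(-990) + 4338/(-1015) = 4369*(-1/990) + 4338*(-1/1015) = -4369/990 - 4338/1015 = -1745831/200970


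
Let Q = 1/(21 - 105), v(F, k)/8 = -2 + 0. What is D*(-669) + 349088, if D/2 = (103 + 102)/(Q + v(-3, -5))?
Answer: 98512744/269 ≈ 3.6622e+5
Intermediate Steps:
v(F, k) = -16 (v(F, k) = 8*(-2 + 0) = 8*(-2) = -16)
Q = -1/84 (Q = 1/(-84) = -1/84 ≈ -0.011905)
D = -6888/269 (D = 2*((103 + 102)/(-1/84 - 16)) = 2*(205/(-1345/84)) = 2*(205*(-84/1345)) = 2*(-3444/269) = -6888/269 ≈ -25.606)
D*(-669) + 349088 = -6888/269*(-669) + 349088 = 4608072/269 + 349088 = 98512744/269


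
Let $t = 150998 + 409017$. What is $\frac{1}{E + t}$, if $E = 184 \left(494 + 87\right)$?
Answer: $\frac{1}{666919} \approx 1.4994 \cdot 10^{-6}$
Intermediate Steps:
$t = 560015$
$E = 106904$ ($E = 184 \cdot 581 = 106904$)
$\frac{1}{E + t} = \frac{1}{106904 + 560015} = \frac{1}{666919}$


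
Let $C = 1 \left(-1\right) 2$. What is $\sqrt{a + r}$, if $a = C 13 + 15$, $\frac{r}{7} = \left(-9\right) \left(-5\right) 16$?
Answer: $\sqrt{5029} \approx 70.915$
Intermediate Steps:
$C = -2$ ($C = \left(-1\right) 2 = -2$)
$r = 5040$ ($r = 7 \left(-9\right) \left(-5\right) 16 = 7 \cdot 45 \cdot 16 = 7 \cdot 720 = 5040$)
$a = -11$ ($a = \left(-2\right) 13 + 15 = -26 + 15 = -11$)
$\sqrt{a + r} = \sqrt{-11 + 5040} = \sqrt{5029}$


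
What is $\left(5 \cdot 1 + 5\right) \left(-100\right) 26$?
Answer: $-26000$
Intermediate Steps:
$\left(5 \cdot 1 + 5\right) \left(-100\right) 26 = \left(5 + 5\right) \left(-100\right) 26 = 10 \left(-100\right) 26 = \left(-1000\right) 26 = -26000$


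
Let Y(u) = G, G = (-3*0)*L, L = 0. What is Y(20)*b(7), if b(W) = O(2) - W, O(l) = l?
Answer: 0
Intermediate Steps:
G = 0 (G = -3*0*0 = 0*0 = 0)
Y(u) = 0
b(W) = 2 - W
Y(20)*b(7) = 0*(2 - 1*7) = 0*(2 - 7) = 0*(-5) = 0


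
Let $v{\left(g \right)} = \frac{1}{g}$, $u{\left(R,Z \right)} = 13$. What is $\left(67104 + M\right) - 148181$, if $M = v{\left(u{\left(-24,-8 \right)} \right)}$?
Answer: $- \frac{1054000}{13} \approx -81077.0$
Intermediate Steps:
$M = \frac{1}{13} \approx 0.076923$
$\left(67104 + M\right) - 148181 = \left(67104 + \frac{1}{13}\right) - 148181 = \frac{872353}{13} - 148181 = - \frac{1054000}{13}$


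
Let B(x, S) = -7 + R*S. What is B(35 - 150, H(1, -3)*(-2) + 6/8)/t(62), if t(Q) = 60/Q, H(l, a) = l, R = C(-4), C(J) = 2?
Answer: -589/60 ≈ -9.8167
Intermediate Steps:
R = 2
B(x, S) = -7 + 2*S
B(35 - 150, H(1, -3)*(-2) + 6/8)/t(62) = (-7 + 2*(1*(-2) + 6/8))/((60/62)) = (-7 + 2*(-2 + 6*(⅛)))/((60*(1/62))) = (-7 + 2*(-2 + ¾))/(30/31) = (-7 + 2*(-5/4))*(31/30) = (-7 - 5/2)*(31/30) = -19/2*31/30 = -589/60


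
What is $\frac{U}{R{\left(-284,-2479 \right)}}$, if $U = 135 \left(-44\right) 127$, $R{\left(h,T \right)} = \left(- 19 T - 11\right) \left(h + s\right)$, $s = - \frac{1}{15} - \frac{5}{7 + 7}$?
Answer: $\frac{15841980}{281263861} \approx 0.056324$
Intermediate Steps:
$s = - \frac{89}{210}$ ($s = \left(-1\right) \frac{1}{15} - \frac{5}{14} = - \frac{1}{15} - \frac{5}{14} = - \frac{89}{210} \approx -0.42381$)
$R{\left(h,T \right)} = \left(-11 - 19 T\right) \left(- \frac{89}{210} + h\right)$ ($R{\left(h,T \right)} = \left(- 19 T - 11\right) \left(h - \frac{89}{210}\right) = \left(-11 - 19 T\right) \left(- \frac{89}{210} + h\right)$)
$U = -754380$ ($U = \left(-5940\right) 127 = -754380$)
$\frac{U}{R{\left(-284,-2479 \right)}} = - \frac{754380}{\frac{979}{210} - -3124 + \frac{1691}{210} \left(-2479\right) - \left(-47101\right) \left(-284\right)} = - \frac{754380}{\frac{979}{210} + 3124 - \frac{4191989}{210} - 13376684} = - \frac{754380}{- \frac{281263861}{21}} = \left(-754380\right) \left(- \frac{21}{281263861}\right) = \frac{15841980}{281263861}$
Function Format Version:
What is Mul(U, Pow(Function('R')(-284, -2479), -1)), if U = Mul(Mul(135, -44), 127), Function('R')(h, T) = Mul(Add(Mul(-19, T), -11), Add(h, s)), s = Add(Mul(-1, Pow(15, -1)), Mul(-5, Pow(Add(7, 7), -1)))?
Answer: Rational(15841980, 281263861) ≈ 0.056324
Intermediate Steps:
s = Rational(-89, 210) (s = Add(Mul(-1, Rational(1, 15)), Mul(-5, Pow(14, -1))) = Add(Rational(-1, 15), Mul(-5, Rational(1, 14))) = Add(Rational(-1, 15), Rational(-5, 14)) = Rational(-89, 210) ≈ -0.42381)
Function('R')(h, T) = Mul(Add(-11, Mul(-19, T)), Add(Rational(-89, 210), h)) (Function('R')(h, T) = Mul(Add(Mul(-19, T), -11), Add(h, Rational(-89, 210))) = Mul(Add(-11, Mul(-19, T)), Add(Rational(-89, 210), h)))
U = -754380 (U = Mul(-5940, 127) = -754380)
Mul(U, Pow(Function('R')(-284, -2479), -1)) = Mul(-754380, Pow(Add(Rational(979, 210), Mul(-11, -284), Mul(Rational(1691, 210), -2479), Mul(-19, -2479, -284)), -1)) = Mul(-754380, Pow(Add(Rational(979, 210), 3124, Rational(-4191989, 210), -13376684), -1)) = Mul(-754380, Pow(Rational(-281263861, 21), -1)) = Mul(-754380, Rational(-21, 281263861)) = Rational(15841980, 281263861)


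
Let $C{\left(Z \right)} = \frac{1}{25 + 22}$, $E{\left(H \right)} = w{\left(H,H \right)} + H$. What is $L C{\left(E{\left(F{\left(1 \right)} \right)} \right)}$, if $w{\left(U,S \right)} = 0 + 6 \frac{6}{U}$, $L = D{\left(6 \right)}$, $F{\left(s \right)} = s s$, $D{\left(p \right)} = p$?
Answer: $\frac{6}{47} \approx 0.12766$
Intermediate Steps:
$F{\left(s \right)} = s^{2}$
$L = 6$
$w{\left(U,S \right)} = \frac{36}{U}$ ($w{\left(U,S \right)} = 0 + \frac{36}{U} = \frac{36}{U}$)
$E{\left(H \right)} = H + \frac{36}{H}$ ($E{\left(H \right)} = \frac{36}{H} + H = H + \frac{36}{H}$)
$C{\left(Z \right)} = \frac{1}{47}$
$L C{\left(E{\left(F{\left(1 \right)} \right)} \right)} = 6 \cdot \frac{1}{47} = \frac{6}{47}$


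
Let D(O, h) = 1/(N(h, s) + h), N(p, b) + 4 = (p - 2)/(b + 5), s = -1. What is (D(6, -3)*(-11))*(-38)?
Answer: -152/3 ≈ -50.667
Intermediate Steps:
N(p, b) = -4 + (-2 + p)/(5 + b) (N(p, b) = -4 + (p - 2)/(b + 5) = -4 + (-2 + p)/(5 + b))
D(O, h) = 1/(-9/2 + 5*h/4) (D(O, h) = 1/((-22 + h - 4*(-1))/(5 - 1) + h) = 1/((-22 + h + 4)/4 + h) = 1/((-18 + h)/4 + h) = 1/((-9/2 + h/4) + h) = 1/(-9/2 + 5*h/4))
(D(6, -3)*(-11))*(-38) = ((4/(-18 + 5*(-3)))*(-11))*(-38) = ((4/(-18 - 15))*(-11))*(-38) = ((4/(-33))*(-11))*(-38) = ((4*(-1/33))*(-11))*(-38) = -4/33*(-11)*(-38) = (4/3)*(-38) = -152/3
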